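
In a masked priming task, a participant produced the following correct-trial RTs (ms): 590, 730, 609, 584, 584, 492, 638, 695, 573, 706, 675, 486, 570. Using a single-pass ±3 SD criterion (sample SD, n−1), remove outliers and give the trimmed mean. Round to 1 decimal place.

610.2 ms

n = 13, ΣRT = 7932, M = 610.154
Σ(x−M)² = 69871.69; s = √(69871.69/12) = 76.306
Cutoffs: 610.154 ± 3·76.306 → [381.2, 839.1]
No RTs fall outside the cutoffs; all 13 retained. Mean = 7932/13 = 610.154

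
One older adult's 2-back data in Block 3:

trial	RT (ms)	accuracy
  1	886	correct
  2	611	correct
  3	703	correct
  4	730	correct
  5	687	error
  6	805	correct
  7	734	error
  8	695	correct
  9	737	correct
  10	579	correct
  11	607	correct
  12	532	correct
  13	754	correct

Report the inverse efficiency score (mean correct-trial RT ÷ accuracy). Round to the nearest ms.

821 ms

Correct trials (n=11): 886, 611, 703, 730, 805, 695, 737, 579, 607, 532, 754
Mean correct RT = 7639/11 = 694.4545 ms
Proportion correct = 11/13
IES = 694.4545 / (11/13) = 820.719 ms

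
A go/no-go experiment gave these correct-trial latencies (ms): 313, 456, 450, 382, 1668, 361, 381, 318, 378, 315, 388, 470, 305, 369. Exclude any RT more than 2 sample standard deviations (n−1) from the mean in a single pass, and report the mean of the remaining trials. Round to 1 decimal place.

n = 14, ΣRT = 6554, M = 468.143
Σ(x−M)² = 1587689.71; s = √(1587689.71/13) = 349.471
Cutoffs: 468.143 ± 2·349.471 → [-230.8, 1167.1]
Outside: 1668 → excluded.
Retained (n=13): Σ = 4886, mean = 4886/13 = 375.846

375.8 ms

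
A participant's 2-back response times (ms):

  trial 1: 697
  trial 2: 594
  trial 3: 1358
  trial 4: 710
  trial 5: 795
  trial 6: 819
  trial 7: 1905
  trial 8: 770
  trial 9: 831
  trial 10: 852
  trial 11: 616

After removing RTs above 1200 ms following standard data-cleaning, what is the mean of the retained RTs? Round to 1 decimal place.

Excluded: 1358, 1905
Retained (n=9): Σ = 6684
Mean = 6684/9 = 742.6667

742.7 ms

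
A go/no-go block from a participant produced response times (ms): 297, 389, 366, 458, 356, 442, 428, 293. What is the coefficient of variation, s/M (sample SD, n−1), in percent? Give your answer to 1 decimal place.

n = 8, Σ = 3029, M = 378.6250
Σ(x−M)² = 27527.875; s = √(27527.875/7) = 62.7101
CV = 62.7101 / 378.6250 = 0.16563 = 16.563%

16.6%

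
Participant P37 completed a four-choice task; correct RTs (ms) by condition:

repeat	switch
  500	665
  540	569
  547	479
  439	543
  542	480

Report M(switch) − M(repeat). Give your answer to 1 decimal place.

M(repeat) = 2568/5 = 513.600
M(switch) = 2736/5 = 547.200
Difference = 547.200 − 513.600 = 33.600 ms

33.6 ms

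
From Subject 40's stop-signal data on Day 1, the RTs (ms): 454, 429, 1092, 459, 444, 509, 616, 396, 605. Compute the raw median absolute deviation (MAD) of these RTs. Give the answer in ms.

Sorted: 396, 429, 444, 454, 459, 509, 605, 616, 1092 → median = 459
|x − 459|: 5, 30, 633, 0, 15, 50, 157, 63, 146
Sorted deviations: 0, 5, 15, 30, 50, 63, 146, 157, 633 → MAD = 50

50 ms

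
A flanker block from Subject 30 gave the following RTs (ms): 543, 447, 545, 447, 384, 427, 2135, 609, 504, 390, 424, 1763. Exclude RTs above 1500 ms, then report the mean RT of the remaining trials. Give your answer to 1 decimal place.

Excluded: 1763, 2135
Retained (n=10): Σ = 4720
Mean = 4720/10 = 472.0000

472.0 ms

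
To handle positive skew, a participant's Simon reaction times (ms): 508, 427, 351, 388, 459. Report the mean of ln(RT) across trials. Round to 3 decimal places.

6.048

ln(RT): 6.2305, 6.0568, 5.8608, 5.9610, 6.1291
Σ ln(RT) = 30.2381
Mean = 30.2381/5 = 6.04762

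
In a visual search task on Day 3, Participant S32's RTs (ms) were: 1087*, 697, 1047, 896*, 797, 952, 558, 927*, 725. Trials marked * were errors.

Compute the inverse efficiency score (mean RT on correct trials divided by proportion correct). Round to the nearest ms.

1194 ms

Correct trials (n=6): 697, 1047, 797, 952, 558, 725
Mean correct RT = 4776/6 = 796.0000 ms
Proportion correct = 6/9
IES = 796.0000 / (6/9) = 1194.000 ms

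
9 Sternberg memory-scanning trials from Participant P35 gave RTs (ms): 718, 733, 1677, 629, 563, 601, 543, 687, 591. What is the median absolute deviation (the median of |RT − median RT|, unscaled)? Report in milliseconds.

66 ms

Sorted: 543, 563, 591, 601, 629, 687, 718, 733, 1677 → median = 629
|x − 629|: 89, 104, 1048, 0, 66, 28, 86, 58, 38
Sorted deviations: 0, 28, 38, 58, 66, 86, 89, 104, 1048 → MAD = 66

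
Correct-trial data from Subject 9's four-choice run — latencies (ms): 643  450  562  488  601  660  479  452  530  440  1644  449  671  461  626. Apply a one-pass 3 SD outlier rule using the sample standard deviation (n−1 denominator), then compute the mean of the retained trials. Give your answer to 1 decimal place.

536.6 ms

n = 15, ΣRT = 9156, M = 610.400
Σ(x−M)² = 1245135.60; s = √(1245135.60/14) = 298.225
Cutoffs: 610.400 ± 3·298.225 → [-284.3, 1505.1]
Outside: 1644 → excluded.
Retained (n=14): Σ = 7512, mean = 7512/14 = 536.571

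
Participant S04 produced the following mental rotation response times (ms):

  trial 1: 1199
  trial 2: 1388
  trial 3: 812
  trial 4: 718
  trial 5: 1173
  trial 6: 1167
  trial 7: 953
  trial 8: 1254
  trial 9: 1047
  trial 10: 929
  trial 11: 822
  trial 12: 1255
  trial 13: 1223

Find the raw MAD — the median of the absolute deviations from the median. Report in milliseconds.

Sorted: 718, 812, 822, 929, 953, 1047, 1167, 1173, 1199, 1223, 1254, 1255, 1388 → median = 1167
|x − 1167|: 32, 221, 355, 449, 6, 0, 214, 87, 120, 238, 345, 88, 56
Sorted deviations: 0, 6, 32, 56, 87, 88, 120, 214, 221, 238, 345, 355, 449 → MAD = 120

120 ms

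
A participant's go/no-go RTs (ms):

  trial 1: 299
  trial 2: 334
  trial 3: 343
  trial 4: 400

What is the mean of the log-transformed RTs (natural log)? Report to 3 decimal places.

5.835

ln(RT): 5.7004, 5.8111, 5.8377, 5.9915
Σ ln(RT) = 23.3408
Mean = 23.3408/4 = 5.83519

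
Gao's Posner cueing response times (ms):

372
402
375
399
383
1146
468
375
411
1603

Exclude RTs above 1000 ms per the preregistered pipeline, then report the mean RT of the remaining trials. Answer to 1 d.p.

398.1 ms

Excluded: 1146, 1603
Retained (n=8): Σ = 3185
Mean = 3185/8 = 398.1250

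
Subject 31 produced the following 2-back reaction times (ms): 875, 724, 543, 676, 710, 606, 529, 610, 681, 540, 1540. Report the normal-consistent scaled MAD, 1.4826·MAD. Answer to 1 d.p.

Sorted: 529, 540, 543, 606, 610, 676, 681, 710, 724, 875, 1540 → median = 676
|x − 676| sorted: 0, 5, 34, 48, 66, 70, 133, 136, 147, 199, 864 → MAD = 70
Robust SD ≈ 1.4826 × 70 = 103.782

103.8 ms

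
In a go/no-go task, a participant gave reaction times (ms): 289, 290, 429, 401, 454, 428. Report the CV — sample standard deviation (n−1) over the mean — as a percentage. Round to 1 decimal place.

19.2%

n = 6, Σ = 2291, M = 381.8333
Σ(x−M)² = 26982.833; s = √(26982.833/5) = 73.4613
CV = 73.4613 / 381.8333 = 0.19239 = 19.239%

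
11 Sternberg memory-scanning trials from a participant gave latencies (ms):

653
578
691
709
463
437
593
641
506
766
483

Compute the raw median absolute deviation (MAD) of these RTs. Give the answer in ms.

Sorted: 437, 463, 483, 506, 578, 593, 641, 653, 691, 709, 766 → median = 593
|x − 593|: 60, 15, 98, 116, 130, 156, 0, 48, 87, 173, 110
Sorted deviations: 0, 15, 48, 60, 87, 98, 110, 116, 130, 156, 173 → MAD = 98

98 ms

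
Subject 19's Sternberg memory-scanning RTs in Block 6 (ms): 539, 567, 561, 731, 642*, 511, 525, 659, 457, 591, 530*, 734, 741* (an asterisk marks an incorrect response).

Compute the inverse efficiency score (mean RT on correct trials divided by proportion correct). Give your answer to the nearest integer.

764 ms

Correct trials (n=10): 539, 567, 561, 731, 511, 525, 659, 457, 591, 734
Mean correct RT = 5875/10 = 587.5000 ms
Proportion correct = 10/13
IES = 587.5000 / (10/13) = 763.750 ms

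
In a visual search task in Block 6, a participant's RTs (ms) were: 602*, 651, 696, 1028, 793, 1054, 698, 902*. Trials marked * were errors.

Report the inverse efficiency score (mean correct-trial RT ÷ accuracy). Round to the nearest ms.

Correct trials (n=6): 651, 696, 1028, 793, 1054, 698
Mean correct RT = 4920/6 = 820.0000 ms
Proportion correct = 6/8
IES = 820.0000 / (6/8) = 1093.333 ms

1093 ms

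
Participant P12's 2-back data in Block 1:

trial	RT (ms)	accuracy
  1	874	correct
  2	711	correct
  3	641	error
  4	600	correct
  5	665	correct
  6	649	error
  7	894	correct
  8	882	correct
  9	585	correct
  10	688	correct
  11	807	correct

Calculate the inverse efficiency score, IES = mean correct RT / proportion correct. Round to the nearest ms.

911 ms

Correct trials (n=9): 874, 711, 600, 665, 894, 882, 585, 688, 807
Mean correct RT = 6706/9 = 745.1111 ms
Proportion correct = 9/11
IES = 745.1111 / (9/11) = 910.691 ms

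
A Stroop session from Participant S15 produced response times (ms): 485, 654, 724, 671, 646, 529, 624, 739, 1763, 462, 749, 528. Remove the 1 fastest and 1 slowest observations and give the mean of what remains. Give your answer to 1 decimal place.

634.9 ms

Sorted: 462, 485, 528, 529, 624, 646, 654, 671, 724, 739, 749, 1763
Drop lowest 1 (462) and highest 1 (1763)
Remaining (n=10): Σ = 6349, mean = 6349/10 = 634.900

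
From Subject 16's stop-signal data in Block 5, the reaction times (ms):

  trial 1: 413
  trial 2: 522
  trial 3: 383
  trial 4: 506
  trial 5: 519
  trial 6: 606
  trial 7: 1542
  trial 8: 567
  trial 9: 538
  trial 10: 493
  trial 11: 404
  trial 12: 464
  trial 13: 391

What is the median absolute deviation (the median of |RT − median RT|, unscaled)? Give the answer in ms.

61 ms

Sorted: 383, 391, 404, 413, 464, 493, 506, 519, 522, 538, 567, 606, 1542 → median = 506
|x − 506|: 93, 16, 123, 0, 13, 100, 1036, 61, 32, 13, 102, 42, 115
Sorted deviations: 0, 13, 13, 16, 32, 42, 61, 93, 100, 102, 115, 123, 1036 → MAD = 61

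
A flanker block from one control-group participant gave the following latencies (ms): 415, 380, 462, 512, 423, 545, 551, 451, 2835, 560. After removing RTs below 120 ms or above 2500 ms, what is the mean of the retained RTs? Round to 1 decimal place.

477.7 ms

Excluded: 2835
Retained (n=9): Σ = 4299
Mean = 4299/9 = 477.6667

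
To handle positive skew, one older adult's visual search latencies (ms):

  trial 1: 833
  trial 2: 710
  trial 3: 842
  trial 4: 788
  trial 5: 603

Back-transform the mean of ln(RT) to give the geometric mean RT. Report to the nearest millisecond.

ln(RT): 6.7250, 6.5653, 6.7358, 6.6695, 6.4019
Mean ln(RT) = 33.0975/5 = 6.61950
Geometric mean = exp(6.61950) = 749.57 ms

750 ms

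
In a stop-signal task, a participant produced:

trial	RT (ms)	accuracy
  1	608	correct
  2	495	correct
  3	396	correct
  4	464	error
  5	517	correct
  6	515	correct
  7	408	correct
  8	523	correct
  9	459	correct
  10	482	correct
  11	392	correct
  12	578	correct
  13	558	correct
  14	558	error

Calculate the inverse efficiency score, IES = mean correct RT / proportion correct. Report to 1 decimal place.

576.6 ms

Correct trials (n=12): 608, 495, 396, 517, 515, 408, 523, 459, 482, 392, 578, 558
Mean correct RT = 5931/12 = 494.2500 ms
Proportion correct = 12/14
IES = 494.2500 / (12/14) = 576.625 ms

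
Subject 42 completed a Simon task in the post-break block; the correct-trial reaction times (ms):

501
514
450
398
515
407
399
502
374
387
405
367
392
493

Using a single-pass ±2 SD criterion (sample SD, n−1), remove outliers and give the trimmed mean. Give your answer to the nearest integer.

n = 14, ΣRT = 6104, M = 436.000
Σ(x−M)² = 41908.00; s = √(41908.00/13) = 56.778
Cutoffs: 436.000 ± 2·56.778 → [322.4, 549.6]
No RTs fall outside the cutoffs; all 14 retained. Mean = 6104/14 = 436.000

436 ms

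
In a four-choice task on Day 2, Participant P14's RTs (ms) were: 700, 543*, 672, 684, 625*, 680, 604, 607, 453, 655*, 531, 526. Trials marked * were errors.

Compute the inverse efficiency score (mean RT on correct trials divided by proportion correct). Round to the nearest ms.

Correct trials (n=9): 700, 672, 684, 680, 604, 607, 453, 531, 526
Mean correct RT = 5457/9 = 606.3333 ms
Proportion correct = 9/12
IES = 606.3333 / (9/12) = 808.444 ms

808 ms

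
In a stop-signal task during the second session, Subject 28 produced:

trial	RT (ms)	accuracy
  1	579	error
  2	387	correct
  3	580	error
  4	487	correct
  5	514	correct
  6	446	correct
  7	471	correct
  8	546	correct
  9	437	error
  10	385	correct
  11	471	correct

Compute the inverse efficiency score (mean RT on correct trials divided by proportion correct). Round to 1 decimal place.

Correct trials (n=8): 387, 487, 514, 446, 471, 546, 385, 471
Mean correct RT = 3707/8 = 463.3750 ms
Proportion correct = 8/11
IES = 463.3750 / (8/11) = 637.141 ms

637.1 ms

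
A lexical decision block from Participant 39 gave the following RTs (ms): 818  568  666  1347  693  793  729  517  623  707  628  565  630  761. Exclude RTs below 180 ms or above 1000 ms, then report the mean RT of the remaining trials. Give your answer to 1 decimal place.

Excluded: 1347
Retained (n=13): Σ = 8698
Mean = 8698/13 = 669.0769

669.1 ms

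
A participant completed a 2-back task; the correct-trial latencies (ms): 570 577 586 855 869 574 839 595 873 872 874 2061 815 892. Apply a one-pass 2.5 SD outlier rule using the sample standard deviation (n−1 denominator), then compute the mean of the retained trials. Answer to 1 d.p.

n = 14, ΣRT = 11852, M = 846.571
Σ(x−M)² = 1835267.43; s = √(1835267.43/13) = 375.732
Cutoffs: 846.571 ± 2.5·375.732 → [-92.8, 1785.9]
Outside: 2061 → excluded.
Retained (n=13): Σ = 9791, mean = 9791/13 = 753.154

753.2 ms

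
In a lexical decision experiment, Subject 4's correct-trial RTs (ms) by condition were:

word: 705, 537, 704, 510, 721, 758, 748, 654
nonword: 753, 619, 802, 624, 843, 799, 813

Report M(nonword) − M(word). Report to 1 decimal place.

M(word) = 5337/8 = 667.125
M(nonword) = 5253/7 = 750.429
Difference = 750.429 − 667.125 = 83.304 ms

83.3 ms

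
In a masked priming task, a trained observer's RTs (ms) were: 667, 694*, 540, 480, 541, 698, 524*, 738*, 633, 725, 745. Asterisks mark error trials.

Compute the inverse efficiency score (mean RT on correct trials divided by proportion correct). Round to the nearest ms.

864 ms

Correct trials (n=8): 667, 540, 480, 541, 698, 633, 725, 745
Mean correct RT = 5029/8 = 628.6250 ms
Proportion correct = 8/11
IES = 628.6250 / (8/11) = 864.359 ms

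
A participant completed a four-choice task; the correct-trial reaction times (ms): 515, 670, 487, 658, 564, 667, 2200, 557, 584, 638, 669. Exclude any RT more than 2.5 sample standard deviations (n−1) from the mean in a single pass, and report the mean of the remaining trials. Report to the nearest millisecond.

n = 11, ΣRT = 8209, M = 746.273
Σ(x−M)² = 2367000.18; s = √(2367000.18/10) = 486.518
Cutoffs: 746.273 ± 2.5·486.518 → [-470.0, 1962.6]
Outside: 2200 → excluded.
Retained (n=10): Σ = 6009, mean = 6009/10 = 600.900

601 ms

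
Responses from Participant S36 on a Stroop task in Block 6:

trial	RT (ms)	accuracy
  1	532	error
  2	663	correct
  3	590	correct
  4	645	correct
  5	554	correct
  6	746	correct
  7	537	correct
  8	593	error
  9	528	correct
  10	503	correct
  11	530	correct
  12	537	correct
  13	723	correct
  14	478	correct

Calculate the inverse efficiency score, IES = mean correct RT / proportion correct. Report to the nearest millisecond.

Correct trials (n=12): 663, 590, 645, 554, 746, 537, 528, 503, 530, 537, 723, 478
Mean correct RT = 7034/12 = 586.1667 ms
Proportion correct = 12/14
IES = 586.1667 / (12/14) = 683.861 ms

684 ms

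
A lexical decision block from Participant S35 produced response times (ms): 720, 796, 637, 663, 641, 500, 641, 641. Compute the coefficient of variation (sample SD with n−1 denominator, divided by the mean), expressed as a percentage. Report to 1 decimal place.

12.8%

n = 8, Σ = 5239, M = 654.8750
Σ(x−M)² = 49106.875; s = √(49106.875/7) = 83.7572
CV = 83.7572 / 654.8750 = 0.12790 = 12.790%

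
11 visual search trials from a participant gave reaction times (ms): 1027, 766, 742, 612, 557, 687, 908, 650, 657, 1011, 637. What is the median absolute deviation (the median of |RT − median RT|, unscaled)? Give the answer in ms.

Sorted: 557, 612, 637, 650, 657, 687, 742, 766, 908, 1011, 1027 → median = 687
|x − 687|: 340, 79, 55, 75, 130, 0, 221, 37, 30, 324, 50
Sorted deviations: 0, 30, 37, 50, 55, 75, 79, 130, 221, 324, 340 → MAD = 75

75 ms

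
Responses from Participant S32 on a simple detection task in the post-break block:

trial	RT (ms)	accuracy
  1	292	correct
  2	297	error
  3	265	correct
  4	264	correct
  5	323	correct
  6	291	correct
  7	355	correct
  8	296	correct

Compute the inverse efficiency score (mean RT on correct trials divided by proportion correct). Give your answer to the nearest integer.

Correct trials (n=7): 292, 265, 264, 323, 291, 355, 296
Mean correct RT = 2086/7 = 298.0000 ms
Proportion correct = 7/8
IES = 298.0000 / (7/8) = 340.571 ms

341 ms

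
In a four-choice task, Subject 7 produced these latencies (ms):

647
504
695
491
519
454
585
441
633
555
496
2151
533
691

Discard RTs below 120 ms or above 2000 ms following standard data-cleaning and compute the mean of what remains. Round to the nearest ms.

557 ms

Excluded: 2151
Retained (n=13): Σ = 7244
Mean = 7244/13 = 557.2308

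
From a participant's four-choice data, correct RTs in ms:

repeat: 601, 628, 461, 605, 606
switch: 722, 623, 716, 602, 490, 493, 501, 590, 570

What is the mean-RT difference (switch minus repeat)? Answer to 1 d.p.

9.5 ms

M(repeat) = 2901/5 = 580.200
M(switch) = 5307/9 = 589.667
Difference = 589.667 − 580.200 = 9.467 ms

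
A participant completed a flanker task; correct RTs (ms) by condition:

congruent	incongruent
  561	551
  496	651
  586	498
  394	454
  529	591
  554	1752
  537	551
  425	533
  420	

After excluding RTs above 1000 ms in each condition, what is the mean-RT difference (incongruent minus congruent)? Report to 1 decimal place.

incongruent: exclude 1752
M(congruent) = 4502/9 = 500.222
M(incongruent) = 3829/7 = 547.000
Difference = 547.000 − 500.222 = 46.778 ms

46.8 ms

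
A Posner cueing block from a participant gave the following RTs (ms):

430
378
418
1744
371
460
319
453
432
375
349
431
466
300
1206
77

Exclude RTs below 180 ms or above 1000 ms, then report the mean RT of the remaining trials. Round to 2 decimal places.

398.62 ms

Excluded: 77, 1206, 1744
Retained (n=13): Σ = 5182
Mean = 5182/13 = 398.6154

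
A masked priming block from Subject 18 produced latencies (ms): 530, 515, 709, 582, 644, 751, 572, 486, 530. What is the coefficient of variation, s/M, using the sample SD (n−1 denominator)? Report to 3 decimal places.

n = 9, Σ = 5319, M = 591.0000
Σ(x−M)² = 67018.000; s = √(67018.000/8) = 91.5273
CV = 91.5273 / 591.0000 = 0.15487

0.155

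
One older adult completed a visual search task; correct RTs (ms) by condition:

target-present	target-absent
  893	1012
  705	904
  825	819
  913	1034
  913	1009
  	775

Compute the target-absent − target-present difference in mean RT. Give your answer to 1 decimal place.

75.7 ms

M(target-present) = 4249/5 = 849.800
M(target-absent) = 5553/6 = 925.500
Difference = 925.500 − 849.800 = 75.700 ms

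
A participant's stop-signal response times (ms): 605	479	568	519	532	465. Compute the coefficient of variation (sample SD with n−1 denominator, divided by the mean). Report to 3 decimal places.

0.100

n = 6, Σ = 3168, M = 528.0000
Σ(x−M)² = 13996.000; s = √(13996.000/5) = 52.9075
CV = 52.9075 / 528.0000 = 0.10020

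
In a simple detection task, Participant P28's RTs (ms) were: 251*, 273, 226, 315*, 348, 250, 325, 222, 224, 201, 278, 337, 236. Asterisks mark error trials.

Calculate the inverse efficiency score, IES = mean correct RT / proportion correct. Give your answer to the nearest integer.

Correct trials (n=11): 273, 226, 348, 250, 325, 222, 224, 201, 278, 337, 236
Mean correct RT = 2920/11 = 265.4545 ms
Proportion correct = 11/13
IES = 265.4545 / (11/13) = 313.719 ms

314 ms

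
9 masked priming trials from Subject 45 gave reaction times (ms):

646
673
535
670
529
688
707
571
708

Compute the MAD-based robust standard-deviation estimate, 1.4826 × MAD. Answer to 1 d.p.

Sorted: 529, 535, 571, 646, 670, 673, 688, 707, 708 → median = 670
|x − 670| sorted: 0, 3, 18, 24, 37, 38, 99, 135, 141 → MAD = 37
Robust SD ≈ 1.4826 × 37 = 54.856

54.9 ms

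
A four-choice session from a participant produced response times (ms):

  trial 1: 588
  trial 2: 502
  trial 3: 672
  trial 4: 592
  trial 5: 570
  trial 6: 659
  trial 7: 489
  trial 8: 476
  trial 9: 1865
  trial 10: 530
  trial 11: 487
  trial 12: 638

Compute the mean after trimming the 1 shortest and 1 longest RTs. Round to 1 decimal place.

572.7 ms

Sorted: 476, 487, 489, 502, 530, 570, 588, 592, 638, 659, 672, 1865
Drop lowest 1 (476) and highest 1 (1865)
Remaining (n=10): Σ = 5727, mean = 5727/10 = 572.700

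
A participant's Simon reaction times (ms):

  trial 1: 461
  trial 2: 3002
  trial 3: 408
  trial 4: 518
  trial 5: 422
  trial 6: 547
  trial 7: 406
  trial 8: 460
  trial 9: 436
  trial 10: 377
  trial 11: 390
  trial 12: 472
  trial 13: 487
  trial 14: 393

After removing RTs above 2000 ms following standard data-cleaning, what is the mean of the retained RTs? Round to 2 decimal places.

444.38 ms

Excluded: 3002
Retained (n=13): Σ = 5777
Mean = 5777/13 = 444.3846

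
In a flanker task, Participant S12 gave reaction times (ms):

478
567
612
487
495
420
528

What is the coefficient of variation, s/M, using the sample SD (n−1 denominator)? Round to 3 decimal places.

0.123

n = 7, Σ = 3587, M = 512.4286
Σ(x−M)² = 23813.714; s = √(23813.714/6) = 62.9996
CV = 62.9996 / 512.4286 = 0.12294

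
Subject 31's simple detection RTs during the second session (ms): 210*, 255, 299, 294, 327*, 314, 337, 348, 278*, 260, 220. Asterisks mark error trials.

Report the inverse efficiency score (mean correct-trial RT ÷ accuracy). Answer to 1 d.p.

400.0 ms

Correct trials (n=8): 255, 299, 294, 314, 337, 348, 260, 220
Mean correct RT = 2327/8 = 290.8750 ms
Proportion correct = 8/11
IES = 290.8750 / (8/11) = 399.953 ms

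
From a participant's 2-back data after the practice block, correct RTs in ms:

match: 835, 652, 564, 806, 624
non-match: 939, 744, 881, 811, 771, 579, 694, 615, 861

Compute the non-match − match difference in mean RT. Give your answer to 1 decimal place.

M(match) = 3481/5 = 696.200
M(non-match) = 6895/9 = 766.111
Difference = 766.111 − 696.200 = 69.911 ms

69.9 ms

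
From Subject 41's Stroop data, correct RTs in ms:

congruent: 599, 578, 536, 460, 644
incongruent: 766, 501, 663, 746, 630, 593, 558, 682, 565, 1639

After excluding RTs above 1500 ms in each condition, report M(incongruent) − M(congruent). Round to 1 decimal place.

incongruent: exclude 1639
M(congruent) = 2817/5 = 563.400
M(incongruent) = 5704/9 = 633.778
Difference = 633.778 − 563.400 = 70.378 ms

70.4 ms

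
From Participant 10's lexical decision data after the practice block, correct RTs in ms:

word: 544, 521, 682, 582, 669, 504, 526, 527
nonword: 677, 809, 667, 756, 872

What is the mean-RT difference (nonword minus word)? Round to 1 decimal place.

186.8 ms

M(word) = 4555/8 = 569.375
M(nonword) = 3781/5 = 756.200
Difference = 756.200 − 569.375 = 186.825 ms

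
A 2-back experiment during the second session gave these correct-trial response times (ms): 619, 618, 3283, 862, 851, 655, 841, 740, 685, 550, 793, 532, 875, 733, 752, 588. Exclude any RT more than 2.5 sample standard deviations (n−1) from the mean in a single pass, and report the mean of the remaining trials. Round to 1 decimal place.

712.9 ms

n = 16, ΣRT = 13977, M = 873.562
Σ(x−M)² = 6382301.94; s = √(6382301.94/15) = 652.293
Cutoffs: 873.562 ± 2.5·652.293 → [-757.2, 2504.3]
Outside: 3283 → excluded.
Retained (n=15): Σ = 10694, mean = 10694/15 = 712.933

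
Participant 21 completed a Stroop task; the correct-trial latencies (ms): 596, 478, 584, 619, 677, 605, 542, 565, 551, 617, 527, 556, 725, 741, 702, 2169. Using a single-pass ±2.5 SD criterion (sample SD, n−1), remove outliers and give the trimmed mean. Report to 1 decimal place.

n = 16, ΣRT = 11254, M = 703.375
Σ(x−M)² = 2372703.75; s = √(2372703.75/15) = 397.719
Cutoffs: 703.375 ± 2.5·397.719 → [-290.9, 1697.7]
Outside: 2169 → excluded.
Retained (n=15): Σ = 9085, mean = 9085/15 = 605.667

605.7 ms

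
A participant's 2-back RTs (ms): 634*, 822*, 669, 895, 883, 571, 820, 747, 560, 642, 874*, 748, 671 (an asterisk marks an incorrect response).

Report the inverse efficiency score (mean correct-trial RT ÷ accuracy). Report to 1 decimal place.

936.8 ms

Correct trials (n=10): 669, 895, 883, 571, 820, 747, 560, 642, 748, 671
Mean correct RT = 7206/10 = 720.6000 ms
Proportion correct = 10/13
IES = 720.6000 / (10/13) = 936.780 ms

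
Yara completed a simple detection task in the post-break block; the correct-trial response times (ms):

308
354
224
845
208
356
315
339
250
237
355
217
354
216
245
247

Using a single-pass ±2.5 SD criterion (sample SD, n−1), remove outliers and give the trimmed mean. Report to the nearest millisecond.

282 ms

n = 16, ΣRT = 5070, M = 316.875
Σ(x−M)² = 346759.75; s = √(346759.75/15) = 152.044
Cutoffs: 316.875 ± 2.5·152.044 → [-63.2, 697.0]
Outside: 845 → excluded.
Retained (n=15): Σ = 4225, mean = 4225/15 = 281.667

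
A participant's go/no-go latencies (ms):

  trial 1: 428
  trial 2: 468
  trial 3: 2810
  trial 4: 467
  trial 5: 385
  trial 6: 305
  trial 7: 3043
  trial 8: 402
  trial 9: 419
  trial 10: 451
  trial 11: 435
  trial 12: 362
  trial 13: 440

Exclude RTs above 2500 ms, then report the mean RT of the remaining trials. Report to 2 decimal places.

414.73 ms

Excluded: 2810, 3043
Retained (n=11): Σ = 4562
Mean = 4562/11 = 414.7273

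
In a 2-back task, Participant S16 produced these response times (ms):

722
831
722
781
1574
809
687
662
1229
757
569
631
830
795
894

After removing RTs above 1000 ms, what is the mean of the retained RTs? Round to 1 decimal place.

Excluded: 1229, 1574
Retained (n=13): Σ = 9690
Mean = 9690/13 = 745.3846

745.4 ms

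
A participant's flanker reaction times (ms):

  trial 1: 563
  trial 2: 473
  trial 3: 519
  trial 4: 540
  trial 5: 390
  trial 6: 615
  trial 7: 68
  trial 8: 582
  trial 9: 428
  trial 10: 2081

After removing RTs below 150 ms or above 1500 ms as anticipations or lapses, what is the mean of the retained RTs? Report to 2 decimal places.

Excluded: 68, 2081
Retained (n=8): Σ = 4110
Mean = 4110/8 = 513.7500

513.75 ms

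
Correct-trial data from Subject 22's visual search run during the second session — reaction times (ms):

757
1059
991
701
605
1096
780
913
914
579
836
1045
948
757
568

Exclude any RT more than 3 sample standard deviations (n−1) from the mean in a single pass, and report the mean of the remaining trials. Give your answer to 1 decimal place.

836.6 ms

n = 15, ΣRT = 12549, M = 836.600
Σ(x−M)² = 434663.60; s = √(434663.60/14) = 176.203
Cutoffs: 836.600 ± 3·176.203 → [308.0, 1365.2]
No RTs fall outside the cutoffs; all 15 retained. Mean = 12549/15 = 836.600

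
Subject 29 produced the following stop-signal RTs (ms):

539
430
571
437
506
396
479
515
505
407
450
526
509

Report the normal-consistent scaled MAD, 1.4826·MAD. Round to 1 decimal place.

50.4 ms

Sorted: 396, 407, 430, 437, 450, 479, 505, 506, 509, 515, 526, 539, 571 → median = 505
|x − 505| sorted: 0, 1, 4, 10, 21, 26, 34, 55, 66, 68, 75, 98, 109 → MAD = 34
Robust SD ≈ 1.4826 × 34 = 50.408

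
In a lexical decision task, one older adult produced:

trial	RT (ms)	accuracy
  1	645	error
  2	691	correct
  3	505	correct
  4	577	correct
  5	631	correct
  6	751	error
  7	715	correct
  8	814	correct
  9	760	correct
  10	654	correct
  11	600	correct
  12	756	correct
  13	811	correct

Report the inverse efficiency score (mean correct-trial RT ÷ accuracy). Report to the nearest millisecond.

Correct trials (n=11): 691, 505, 577, 631, 715, 814, 760, 654, 600, 756, 811
Mean correct RT = 7514/11 = 683.0909 ms
Proportion correct = 11/13
IES = 683.0909 / (11/13) = 807.289 ms

807 ms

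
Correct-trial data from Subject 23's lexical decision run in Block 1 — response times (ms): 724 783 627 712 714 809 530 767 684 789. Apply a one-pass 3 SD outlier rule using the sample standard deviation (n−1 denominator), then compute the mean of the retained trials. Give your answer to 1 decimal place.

713.9 ms

n = 10, ΣRT = 7139, M = 713.900
Σ(x−M)² = 64648.90; s = √(64648.90/9) = 84.754
Cutoffs: 713.900 ± 3·84.754 → [459.6, 968.2]
No RTs fall outside the cutoffs; all 10 retained. Mean = 7139/10 = 713.900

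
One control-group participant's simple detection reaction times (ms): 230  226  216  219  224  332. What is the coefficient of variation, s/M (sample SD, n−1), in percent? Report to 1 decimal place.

n = 6, Σ = 1447, M = 241.1667
Σ(x−M)² = 10024.833; s = √(10024.833/5) = 44.7769
CV = 44.7769 / 241.1667 = 0.18567 = 18.567%

18.6%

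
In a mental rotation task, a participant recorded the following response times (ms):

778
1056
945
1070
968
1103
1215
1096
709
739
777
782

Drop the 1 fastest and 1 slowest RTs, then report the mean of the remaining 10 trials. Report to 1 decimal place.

931.4 ms

Sorted: 709, 739, 777, 778, 782, 945, 968, 1056, 1070, 1096, 1103, 1215
Drop lowest 1 (709) and highest 1 (1215)
Remaining (n=10): Σ = 9314, mean = 9314/10 = 931.400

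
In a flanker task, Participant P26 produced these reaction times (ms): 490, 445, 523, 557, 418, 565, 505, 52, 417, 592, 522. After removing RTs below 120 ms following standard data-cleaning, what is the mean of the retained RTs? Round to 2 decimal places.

Excluded: 52
Retained (n=10): Σ = 5034
Mean = 5034/10 = 503.4000

503.40 ms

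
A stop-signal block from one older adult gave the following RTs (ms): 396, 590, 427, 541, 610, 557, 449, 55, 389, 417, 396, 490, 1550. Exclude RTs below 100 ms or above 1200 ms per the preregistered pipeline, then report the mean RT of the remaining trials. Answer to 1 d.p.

478.4 ms

Excluded: 55, 1550
Retained (n=11): Σ = 5262
Mean = 5262/11 = 478.3636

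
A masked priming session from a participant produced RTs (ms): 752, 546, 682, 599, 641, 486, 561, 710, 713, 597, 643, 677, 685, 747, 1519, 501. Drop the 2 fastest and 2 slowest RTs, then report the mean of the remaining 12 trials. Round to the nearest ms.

650 ms

Sorted: 486, 501, 546, 561, 597, 599, 641, 643, 677, 682, 685, 710, 713, 747, 752, 1519
Drop lowest 2 (486, 501) and highest 2 (752, 1519)
Remaining (n=12): Σ = 7801, mean = 7801/12 = 650.083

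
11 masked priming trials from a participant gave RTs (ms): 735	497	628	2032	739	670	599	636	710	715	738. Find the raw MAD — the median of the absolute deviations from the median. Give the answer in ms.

Sorted: 497, 599, 628, 636, 670, 710, 715, 735, 738, 739, 2032 → median = 710
|x − 710|: 25, 213, 82, 1322, 29, 40, 111, 74, 0, 5, 28
Sorted deviations: 0, 5, 25, 28, 29, 40, 74, 82, 111, 213, 1322 → MAD = 40

40 ms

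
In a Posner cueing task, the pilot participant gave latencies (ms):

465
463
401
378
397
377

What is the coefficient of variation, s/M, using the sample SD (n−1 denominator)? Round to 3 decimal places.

n = 6, Σ = 2481, M = 413.5000
Σ(x−M)² = 8123.500; s = √(8123.500/5) = 40.3076
CV = 40.3076 / 413.5000 = 0.09748

0.097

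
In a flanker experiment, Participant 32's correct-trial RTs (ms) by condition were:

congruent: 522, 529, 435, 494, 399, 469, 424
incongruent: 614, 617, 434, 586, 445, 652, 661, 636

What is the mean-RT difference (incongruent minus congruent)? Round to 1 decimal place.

113.2 ms

M(congruent) = 3272/7 = 467.429
M(incongruent) = 4645/8 = 580.625
Difference = 580.625 − 467.429 = 113.196 ms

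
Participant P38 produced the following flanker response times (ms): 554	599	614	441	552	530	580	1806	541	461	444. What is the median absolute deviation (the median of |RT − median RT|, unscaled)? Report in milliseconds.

Sorted: 441, 444, 461, 530, 541, 552, 554, 580, 599, 614, 1806 → median = 552
|x − 552|: 2, 47, 62, 111, 0, 22, 28, 1254, 11, 91, 108
Sorted deviations: 0, 2, 11, 22, 28, 47, 62, 91, 108, 111, 1254 → MAD = 47

47 ms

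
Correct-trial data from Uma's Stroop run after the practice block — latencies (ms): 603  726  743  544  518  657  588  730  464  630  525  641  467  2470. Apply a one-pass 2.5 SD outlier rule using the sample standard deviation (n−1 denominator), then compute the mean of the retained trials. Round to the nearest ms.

603 ms

n = 14, ΣRT = 10306, M = 736.143
Σ(x−M)² = 3348289.71; s = √(3348289.71/13) = 507.504
Cutoffs: 736.143 ± 2.5·507.504 → [-532.6, 2004.9]
Outside: 2470 → excluded.
Retained (n=13): Σ = 7836, mean = 7836/13 = 602.769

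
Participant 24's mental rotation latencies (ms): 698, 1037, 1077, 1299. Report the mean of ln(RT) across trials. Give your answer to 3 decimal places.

ln(RT): 6.5482, 6.9441, 6.9819, 7.1694
Σ ln(RT) = 27.6436
Mean = 27.6436/4 = 6.91090

6.911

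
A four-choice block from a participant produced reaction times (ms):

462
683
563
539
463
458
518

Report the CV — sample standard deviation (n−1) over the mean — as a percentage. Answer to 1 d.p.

15.3%

n = 7, Σ = 3686, M = 526.5714
Σ(x−M)² = 38937.714; s = √(38937.714/6) = 80.5582
CV = 80.5582 / 526.5714 = 0.15299 = 15.299%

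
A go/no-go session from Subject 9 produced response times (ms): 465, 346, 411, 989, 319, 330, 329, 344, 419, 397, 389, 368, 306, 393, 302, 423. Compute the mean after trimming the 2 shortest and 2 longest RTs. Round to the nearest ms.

Sorted: 302, 306, 319, 329, 330, 344, 346, 368, 389, 393, 397, 411, 419, 423, 465, 989
Drop lowest 2 (302, 306) and highest 2 (465, 989)
Remaining (n=12): Σ = 4468, mean = 4468/12 = 372.333

372 ms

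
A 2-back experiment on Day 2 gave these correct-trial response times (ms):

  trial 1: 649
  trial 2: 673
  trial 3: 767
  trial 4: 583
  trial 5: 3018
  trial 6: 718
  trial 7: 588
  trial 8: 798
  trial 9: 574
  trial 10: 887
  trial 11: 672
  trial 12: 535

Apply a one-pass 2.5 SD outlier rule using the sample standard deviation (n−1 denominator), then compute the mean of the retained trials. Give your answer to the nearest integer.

n = 12, ΣRT = 10462, M = 871.833
Σ(x−M)² = 5141637.67; s = √(5141637.67/11) = 683.682
Cutoffs: 871.833 ± 2.5·683.682 → [-837.4, 2581.0]
Outside: 3018 → excluded.
Retained (n=11): Σ = 7444, mean = 7444/11 = 676.727

677 ms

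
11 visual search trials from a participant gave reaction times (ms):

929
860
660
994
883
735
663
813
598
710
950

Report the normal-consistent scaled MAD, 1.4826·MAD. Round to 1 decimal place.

Sorted: 598, 660, 663, 710, 735, 813, 860, 883, 929, 950, 994 → median = 813
|x − 813| sorted: 0, 47, 70, 78, 103, 116, 137, 150, 153, 181, 215 → MAD = 116
Robust SD ≈ 1.4826 × 116 = 171.982

172.0 ms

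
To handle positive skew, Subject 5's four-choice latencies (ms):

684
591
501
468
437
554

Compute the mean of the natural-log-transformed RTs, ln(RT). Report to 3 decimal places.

6.279

ln(RT): 6.5280, 6.3818, 6.2166, 6.1485, 6.0799, 6.3172
Σ ln(RT) = 37.6719
Mean = 37.6719/6 = 6.27866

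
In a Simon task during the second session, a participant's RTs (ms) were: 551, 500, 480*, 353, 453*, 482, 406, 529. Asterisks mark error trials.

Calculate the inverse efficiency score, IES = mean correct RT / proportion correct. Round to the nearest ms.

Correct trials (n=6): 551, 500, 353, 482, 406, 529
Mean correct RT = 2821/6 = 470.1667 ms
Proportion correct = 6/8
IES = 470.1667 / (6/8) = 626.889 ms

627 ms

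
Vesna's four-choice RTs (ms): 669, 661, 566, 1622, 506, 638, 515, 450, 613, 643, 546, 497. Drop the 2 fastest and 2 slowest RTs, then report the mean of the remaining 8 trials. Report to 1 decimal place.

586.0 ms

Sorted: 450, 497, 506, 515, 546, 566, 613, 638, 643, 661, 669, 1622
Drop lowest 2 (450, 497) and highest 2 (669, 1622)
Remaining (n=8): Σ = 4688, mean = 4688/8 = 586.000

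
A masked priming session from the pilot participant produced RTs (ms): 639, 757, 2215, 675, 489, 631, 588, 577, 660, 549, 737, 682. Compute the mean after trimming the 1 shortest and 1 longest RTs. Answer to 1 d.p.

Sorted: 489, 549, 577, 588, 631, 639, 660, 675, 682, 737, 757, 2215
Drop lowest 1 (489) and highest 1 (2215)
Remaining (n=10): Σ = 6495, mean = 6495/10 = 649.500

649.5 ms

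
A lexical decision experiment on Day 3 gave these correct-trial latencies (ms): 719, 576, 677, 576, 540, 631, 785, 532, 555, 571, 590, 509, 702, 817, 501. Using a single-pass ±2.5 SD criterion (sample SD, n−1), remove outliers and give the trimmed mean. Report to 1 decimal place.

618.7 ms

n = 15, ΣRT = 9281, M = 618.733
Σ(x−M)² = 137928.93; s = √(137928.93/14) = 99.258
Cutoffs: 618.733 ± 2.5·99.258 → [370.6, 866.9]
No RTs fall outside the cutoffs; all 15 retained. Mean = 9281/15 = 618.733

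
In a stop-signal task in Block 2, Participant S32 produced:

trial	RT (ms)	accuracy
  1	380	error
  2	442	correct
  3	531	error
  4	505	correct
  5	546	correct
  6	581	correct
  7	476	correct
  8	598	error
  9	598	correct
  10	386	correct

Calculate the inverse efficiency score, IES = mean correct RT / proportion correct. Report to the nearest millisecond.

Correct trials (n=7): 442, 505, 546, 581, 476, 598, 386
Mean correct RT = 3534/7 = 504.8571 ms
Proportion correct = 7/10
IES = 504.8571 / (7/10) = 721.224 ms

721 ms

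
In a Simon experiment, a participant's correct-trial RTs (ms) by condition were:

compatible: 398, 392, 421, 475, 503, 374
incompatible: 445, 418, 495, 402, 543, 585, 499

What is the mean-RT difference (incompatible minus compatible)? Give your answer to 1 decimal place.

M(compatible) = 2563/6 = 427.167
M(incompatible) = 3387/7 = 483.857
Difference = 483.857 − 427.167 = 56.690 ms

56.7 ms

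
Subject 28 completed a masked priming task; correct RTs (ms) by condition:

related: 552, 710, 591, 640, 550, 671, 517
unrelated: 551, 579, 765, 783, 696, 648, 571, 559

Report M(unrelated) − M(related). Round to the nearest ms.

40 ms

M(related) = 4231/7 = 604.429
M(unrelated) = 5152/8 = 644.000
Difference = 644.000 − 604.429 = 39.571 ms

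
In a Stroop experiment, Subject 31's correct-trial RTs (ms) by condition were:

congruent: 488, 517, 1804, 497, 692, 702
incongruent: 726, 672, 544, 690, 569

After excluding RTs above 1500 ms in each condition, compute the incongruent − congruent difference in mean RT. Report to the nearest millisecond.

61 ms

congruent: exclude 1804
M(congruent) = 2896/5 = 579.200
M(incongruent) = 3201/5 = 640.200
Difference = 640.200 − 579.200 = 61.000 ms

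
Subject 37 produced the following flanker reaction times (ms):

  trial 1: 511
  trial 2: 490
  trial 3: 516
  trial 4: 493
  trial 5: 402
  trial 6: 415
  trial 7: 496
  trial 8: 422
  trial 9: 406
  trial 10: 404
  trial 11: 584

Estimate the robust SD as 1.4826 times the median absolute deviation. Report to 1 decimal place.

100.8 ms

Sorted: 402, 404, 406, 415, 422, 490, 493, 496, 511, 516, 584 → median = 490
|x − 490| sorted: 0, 3, 6, 21, 26, 68, 75, 84, 86, 88, 94 → MAD = 68
Robust SD ≈ 1.4826 × 68 = 100.817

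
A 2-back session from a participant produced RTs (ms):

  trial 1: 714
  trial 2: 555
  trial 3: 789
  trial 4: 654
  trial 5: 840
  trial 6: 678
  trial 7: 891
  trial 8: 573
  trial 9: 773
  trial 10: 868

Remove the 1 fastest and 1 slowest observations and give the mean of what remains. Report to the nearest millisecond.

Sorted: 555, 573, 654, 678, 714, 773, 789, 840, 868, 891
Drop lowest 1 (555) and highest 1 (891)
Remaining (n=8): Σ = 5889, mean = 5889/8 = 736.125

736 ms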